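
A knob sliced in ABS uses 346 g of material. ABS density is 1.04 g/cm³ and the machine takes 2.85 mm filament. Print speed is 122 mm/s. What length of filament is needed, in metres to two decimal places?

52.15 m

Volume = 346 g / 1.04 g·cm⁻³ = 332.6923 cm³ = 332692.3 mm³.
Cross-section of 2.85 mm filament: π·(2.85/2)² = 6.3794 mm².
Length = 332692.3 / 6.3794 = 52151.03 mm = 52.15 m.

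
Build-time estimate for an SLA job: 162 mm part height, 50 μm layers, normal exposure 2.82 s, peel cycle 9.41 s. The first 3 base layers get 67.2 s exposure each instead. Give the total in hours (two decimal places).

Number of layers: 162 / 0.05 → 3240 (rounded up).
Burn-in layers: 3 × (67.2 + 9.41) → 229.83 s.
Normal layers: 3237 × (2.82 + 9.41) → 39588.51 s.
Total = 229.83 + 39588.51 = 39818.34 s = 11.06 hours.

11.06 hours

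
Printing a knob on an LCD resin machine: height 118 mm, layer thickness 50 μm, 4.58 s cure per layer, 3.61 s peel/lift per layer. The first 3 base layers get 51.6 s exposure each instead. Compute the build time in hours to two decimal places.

Layer count = ceil(118 / 0.05) = 2360.
Burn-in layers = 3 × (51.6 + 3.61), so 165.63 s.
Regular layers = 2357 × (4.58 + 3.61) = 19303.83 s.
Sum: 165.63 + 19303.83 = 19469.46 s → 5.41 hours.

5.41 hours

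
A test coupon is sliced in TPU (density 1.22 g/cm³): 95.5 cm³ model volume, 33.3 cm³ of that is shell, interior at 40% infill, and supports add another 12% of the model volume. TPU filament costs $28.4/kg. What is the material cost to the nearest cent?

Volume inside the shell: 95.5 − 33.3 → 62.2 cm³.
Infill volume = 0.40 × 62.2, so 24.88 cm³.
Support: 0.12 × 95.5 → 11.46 cm³.
Deposited volume = 33.3 + 24.88 + 11.46, so 69.64 cm³.
Mass = 69.64 × 1.22 = 84.9608 g.
At $28.4/kg: 84.9608/1000 × 28.4 = $2.41.

$2.41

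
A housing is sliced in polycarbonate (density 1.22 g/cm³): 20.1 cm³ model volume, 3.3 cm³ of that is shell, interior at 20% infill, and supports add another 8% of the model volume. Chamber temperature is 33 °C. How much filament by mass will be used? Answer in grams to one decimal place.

10.1 g

Volume inside the shell: 20.1 − 3.3 → 16.8 cm³.
Deposited infill = 0.20 × 16.8, so 3.36 cm³.
Support = 0.08 × 20.1, so 1.608 cm³.
Total extruded = 3.3 + 3.36 + 1.608 = 8.268 cm³.
Mass: 8.268 × 1.22 → 10.08696 g.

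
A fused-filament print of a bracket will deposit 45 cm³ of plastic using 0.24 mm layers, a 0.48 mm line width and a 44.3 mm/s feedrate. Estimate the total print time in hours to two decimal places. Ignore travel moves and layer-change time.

2.45 hours

Bead cross-section = 0.24 × 0.48, so 0.1152 mm².
Path length: 45000 mm³ / 0.1152 mm² → 390625 mm.
Extrusion time = 390625 / 44.3, so 8817.7 s.
8817.7 s = 2.45 hours.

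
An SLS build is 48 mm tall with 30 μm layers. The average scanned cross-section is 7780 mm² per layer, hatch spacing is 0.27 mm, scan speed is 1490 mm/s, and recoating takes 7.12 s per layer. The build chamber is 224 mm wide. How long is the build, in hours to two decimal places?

Layer count = ceil(48 / 0.03) = 1600.
Per-layer scan distance = 7780 / 0.27 = 28814.8 mm.
Laser time per layer: 28814.8 / 1490 → 19.3388 s.
Layer cycle = 19.3388 + 7.12, so 26.4588 s.
Build time = 1600 × 26.4588 = 42334.08 s = 11.76 hours.

11.76 hours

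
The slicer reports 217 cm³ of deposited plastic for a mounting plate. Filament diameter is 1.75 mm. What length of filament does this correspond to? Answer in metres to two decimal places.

90.22 m

Cross-section of 1.75 mm filament: π·(1.75/2)² = 2.4053 mm².
L = 217000 mm³ / 2.4053 mm² = 90217.44 mm, i.e. 90.22 m.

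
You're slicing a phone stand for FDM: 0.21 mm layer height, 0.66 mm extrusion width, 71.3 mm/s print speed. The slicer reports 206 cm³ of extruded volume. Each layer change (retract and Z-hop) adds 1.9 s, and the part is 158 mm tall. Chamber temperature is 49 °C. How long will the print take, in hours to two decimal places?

6.19 hours

Line area = 0.21 × 0.66, so 0.1386 mm².
Total extruded path = 206000/0.1386 = 1486291.5 mm.
Time extruding = 1486291.5 / 71.3 = 20845.6 s.
Layers = ⌈158/0.21⌉ = 753.
Non-print overhead: 753 × 1.9 → 1430.7 s.
Altogether 20845.6 + 1430.7 = 22276.3 s, i.e. 6.19 hours.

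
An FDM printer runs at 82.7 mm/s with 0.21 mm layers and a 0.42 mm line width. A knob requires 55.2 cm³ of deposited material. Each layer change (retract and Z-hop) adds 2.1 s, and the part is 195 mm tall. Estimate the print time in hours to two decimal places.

Extrusion cross-section: 0.21 × 0.42 → 0.0882 mm².
Path length: 55200 mm³ / 0.0882 mm² → 625850.3 mm.
Print-move time: 625850.3 / 82.7 → 7567.7 s.
Number of layers: 195 / 0.21 → 929 (rounded up).
Z-hop total = 929 × 2.1 = 1950.9 s.
Altogether 7567.7 + 1950.9 = 9518.6 s, i.e. 2.64 hours.

2.64 hours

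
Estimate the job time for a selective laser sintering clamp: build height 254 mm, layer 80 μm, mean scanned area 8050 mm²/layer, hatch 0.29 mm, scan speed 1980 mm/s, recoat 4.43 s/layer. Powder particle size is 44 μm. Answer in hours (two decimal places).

Number of layers: 254 / 0.08 → 3175 (rounded up).
Hatch length per layer = 8050 / 0.29 = 27758.6 mm.
Scan time per layer = 27758.6 / 1980, so 14.0195 s.
Layer cycle = 14.0195 + 4.43, so 18.4495 s.
3175 layers × 18.4495 s/layer = 58577.1625 s, i.e. 16.27 hours.

16.27 hours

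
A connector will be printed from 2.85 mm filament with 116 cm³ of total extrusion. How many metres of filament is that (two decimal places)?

Cross-section of 2.85 mm filament: π·(2.85/2)² = 6.3794 mm².
Length = 116 cm³ / 6.3794 mm² = 116000 / 6.3794 = 18183.53 mm = 18.18 m.

18.18 m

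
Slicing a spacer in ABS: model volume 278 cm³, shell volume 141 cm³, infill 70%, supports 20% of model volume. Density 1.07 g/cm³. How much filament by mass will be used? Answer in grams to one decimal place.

Infill region = 278 − 141, so 137 cm³.
Deposited infill = 0.70 × 137 = 95.9 cm³.
Support = 0.20 × 278, so 55.6 cm³.
Deposited volume = 141 + 95.9 + 55.6, so 292.5 cm³.
Mass = 292.5 × 1.07 = 312.975 g.

313.0 g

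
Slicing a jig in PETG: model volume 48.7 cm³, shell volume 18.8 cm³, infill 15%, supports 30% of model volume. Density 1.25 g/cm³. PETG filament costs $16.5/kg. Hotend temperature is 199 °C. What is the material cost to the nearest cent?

$0.78

Infill region = 48.7 − 18.8, so 29.9 cm³.
Deposited infill = 0.15 × 29.9, so 4.485 cm³.
Support = 0.30 × 48.7 = 14.61 cm³.
Deposited volume: 18.8 + 4.485 + 14.61 → 37.895 cm³.
Mass: 37.895 × 1.25 → 47.36875 g.
Cost = 47.36875 g / 1000 × $16.5/kg = $0.78.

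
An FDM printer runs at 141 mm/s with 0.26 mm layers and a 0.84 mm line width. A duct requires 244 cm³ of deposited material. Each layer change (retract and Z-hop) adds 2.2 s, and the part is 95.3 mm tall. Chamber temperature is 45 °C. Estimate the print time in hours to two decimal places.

Extrusion cross-section = 0.26 × 0.84, so 0.2184 mm².
Path length: 244000 mm³ / 0.2184 mm² → 1117216.1 mm.
Extrusion time: 1117216.1 / 141 → 7923.5 s.
Layer count = ceil(95.3 / 0.26) = 367.
Z-hop total: 367 × 2.2 → 807.4 s.
Total = 7923.5 + 807.4 = 8730.9 s = 2.43 hours.

2.43 hours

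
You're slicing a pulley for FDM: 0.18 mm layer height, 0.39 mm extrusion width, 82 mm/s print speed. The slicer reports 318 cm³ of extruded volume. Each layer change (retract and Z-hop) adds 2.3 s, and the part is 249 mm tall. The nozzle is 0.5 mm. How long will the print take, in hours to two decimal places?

Extrusion cross-section = 0.18 × 0.39 = 0.0702 mm².
Path length: 318000 mm³ / 0.0702 mm² → 4529914.5 mm.
Time extruding = 4529914.5 / 82, so 55242.9 s.
Number of layers: 249 / 0.18 → 1384 (rounded up).
Layer-change overhead: 1384 × 2.3 → 3183.2 s.
Altogether 55242.9 + 3183.2 = 58426.1 s, i.e. 16.23 hours.

16.23 hours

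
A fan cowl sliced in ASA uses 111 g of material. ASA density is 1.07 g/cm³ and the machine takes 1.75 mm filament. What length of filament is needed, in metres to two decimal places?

Volume = 111 g / 1.07 g·cm⁻³ = 103.7383 cm³ = 103738.3 mm³.
A = π r² = π × 0.875² = 2.4053 mm².
L = V/A = 103738.3/2.4053 = 43129.05 mm → 43.13 m.

43.13 m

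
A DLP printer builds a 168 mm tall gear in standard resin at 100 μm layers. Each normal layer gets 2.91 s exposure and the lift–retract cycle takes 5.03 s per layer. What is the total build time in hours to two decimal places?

3.71 hours

Layer count = ceil(168 / 0.1) = 1680.
Cycle time = 2.91 + 5.03, so 7.94 s.
Build time: 1680 × 7.94 s = 13339.2 s, i.e. 3.71 hours.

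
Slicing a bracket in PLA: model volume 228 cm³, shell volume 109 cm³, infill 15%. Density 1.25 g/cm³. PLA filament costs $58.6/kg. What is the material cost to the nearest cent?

Volume inside the shell = 228 − 109 = 119 cm³.
Infill deposited: 0.15 × 119 → 17.85 cm³.
Total extruded: 109 + 17.85 → 126.85 cm³.
Mass = 126.85 × 1.25, so 158.5625 g.
Cost = 158.5625 g / 1000 × $58.6/kg = $9.29.

$9.29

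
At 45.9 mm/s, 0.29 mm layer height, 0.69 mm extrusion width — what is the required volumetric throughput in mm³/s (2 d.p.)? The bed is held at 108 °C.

Extrusion cross-section: 0.29 × 0.69 → 0.2001 mm².
Q = v·A = 45.9 × 0.2001 = 9.18 mm³/s.

9.18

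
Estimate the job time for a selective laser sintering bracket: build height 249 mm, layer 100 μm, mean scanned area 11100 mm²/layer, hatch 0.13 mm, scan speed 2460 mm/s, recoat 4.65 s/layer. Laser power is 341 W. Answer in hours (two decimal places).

Number of layers: 249 / 0.1 → 2490 (rounded up).
Scan path per layer = 11100 / 0.13 = 85384.6 mm.
Scan time per layer = 85384.6 / 2460, so 34.7092 s.
Time per layer = 34.7092 + 4.65, so 39.3592 s.
2490 layers × 39.3592 s/layer = 98004.408 s, i.e. 27.22 hours.

27.22 hours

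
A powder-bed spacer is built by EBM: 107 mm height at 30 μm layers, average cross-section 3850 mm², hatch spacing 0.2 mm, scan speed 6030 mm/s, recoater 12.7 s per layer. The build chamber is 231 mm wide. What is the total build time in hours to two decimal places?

15.75 hours

Number of layers: 107 / 0.03 → 3567 (rounded up).
Hatch length per layer = 3850 / 0.2, so 19250 mm.
Beam time per layer = 19250 / 6030, so 3.1924 s.
Per-layer time: 3.1924 + 12.7 → 15.8924 s.
Total: 3567 × 15.8924 s = 56688.1908 s → 15.75 hours.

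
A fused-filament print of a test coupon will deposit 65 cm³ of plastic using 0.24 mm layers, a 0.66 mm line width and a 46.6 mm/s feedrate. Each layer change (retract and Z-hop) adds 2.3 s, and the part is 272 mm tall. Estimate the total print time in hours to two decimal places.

Extrusion cross-section: 0.24 × 0.66 → 0.1584 mm².
Path length: 65000 mm³ / 0.1584 mm² → 410353.5 mm.
Time extruding: 410353.5 / 46.6 → 8805.9 s.
Layers = ⌈272/0.24⌉ = 1134.
Layer-change overhead = 1134 × 2.3, so 2608.2 s.
Total = 8805.9 + 2608.2 = 11414.1 s = 3.17 hours.

3.17 hours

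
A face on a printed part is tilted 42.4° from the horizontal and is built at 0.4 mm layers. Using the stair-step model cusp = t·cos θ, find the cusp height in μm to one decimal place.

h_c = t·cos θ = 0.4 × 0.7385 = 0.2954 mm (295.4 μm).

295.4 μm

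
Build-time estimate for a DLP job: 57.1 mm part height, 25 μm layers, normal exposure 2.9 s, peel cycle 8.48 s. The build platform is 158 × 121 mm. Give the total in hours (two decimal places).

Layers = ⌈57.1/0.025⌉ = 2284.
Per-layer time = 2.9 + 8.48 = 11.38 s.
Total = 2284 × 11.38 = 25991.92 s = 7.22 hours.

7.22 hours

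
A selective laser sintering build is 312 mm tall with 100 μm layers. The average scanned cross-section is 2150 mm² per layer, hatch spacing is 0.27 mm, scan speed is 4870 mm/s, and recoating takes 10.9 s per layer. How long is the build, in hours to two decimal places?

Number of layers: 312 / 0.1 → 3120 (rounded up).
Hatch length per layer = 2150 / 0.27 = 7963 mm.
Per-layer scan time = 7963 / 4870 = 1.6351 s.
Per-layer time = 1.6351 + 10.9, so 12.5351 s.
Build time = 3120 × 12.5351 = 39109.512 s = 10.86 hours.

10.86 hours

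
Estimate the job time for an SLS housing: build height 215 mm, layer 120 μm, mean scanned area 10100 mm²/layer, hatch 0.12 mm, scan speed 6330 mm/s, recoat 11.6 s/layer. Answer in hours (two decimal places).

Number of layers: 215 / 0.12 → 1792 (rounded up).
Per-layer scan distance = 10100 / 0.12, so 84166.7 mm.
Per-layer scan time: 84166.7 / 6330 → 13.2965 s.
Per-layer time: 13.2965 + 11.6 → 24.8965 s.
Total: 1792 × 24.8965 s = 44614.528 s → 12.39 hours.

12.39 hours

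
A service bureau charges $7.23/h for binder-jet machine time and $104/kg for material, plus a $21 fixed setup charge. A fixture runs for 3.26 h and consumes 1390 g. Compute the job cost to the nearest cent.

Machine-time cost: 7.23 × 3.26 → $23.5698.
Feedstock cost: 104 × 1390/1000 → $144.56.
Adding setup: 23.5698 + 144.56 + 21 → 189.1298 ≈ $189.13.

$189.13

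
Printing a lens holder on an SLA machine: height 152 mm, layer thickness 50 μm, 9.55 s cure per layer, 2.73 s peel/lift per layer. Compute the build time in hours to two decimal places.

Layer count = ceil(152 / 0.05) = 3040.
Each layer takes: 9.55 + 2.73 → 12.28 s.
Total = 3040 × 12.28 = 37331.2 s = 10.37 hours.

10.37 hours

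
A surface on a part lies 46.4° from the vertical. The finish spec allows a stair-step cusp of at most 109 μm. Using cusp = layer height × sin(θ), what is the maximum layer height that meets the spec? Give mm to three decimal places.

0.151 mm

Layer height = cusp / sin(46.4°) = 0.109 / 0.7242 = 0.151 mm.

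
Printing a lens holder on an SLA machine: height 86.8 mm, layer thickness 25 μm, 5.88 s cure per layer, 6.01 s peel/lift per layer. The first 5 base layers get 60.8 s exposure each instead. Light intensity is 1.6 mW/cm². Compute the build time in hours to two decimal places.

11.54 hours

Layers = ⌈86.8/0.025⌉ = 3472.
Burn-in layers: 5 × (60.8 + 6.01) → 334.05 s.
Regular layers: 3467 × (5.88 + 6.01) → 41222.63 s.
Sum: 334.05 + 41222.63 = 41556.68 s → 11.54 hours.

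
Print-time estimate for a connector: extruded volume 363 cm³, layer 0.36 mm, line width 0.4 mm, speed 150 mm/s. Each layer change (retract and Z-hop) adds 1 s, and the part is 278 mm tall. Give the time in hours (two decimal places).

4.88 hours

Bead cross-section = 0.36 × 0.4, so 0.144 mm².
Total extruded path = 363000/0.144 = 2520833.3 mm.
Time extruding = 2520833.3 / 150 = 16805.6 s.
Layers = ⌈278/0.36⌉ = 773.
Layer-change overhead = 773 × 1 = 773 s.
Altogether 16805.6 + 773 = 17578.6 s, i.e. 4.88 hours.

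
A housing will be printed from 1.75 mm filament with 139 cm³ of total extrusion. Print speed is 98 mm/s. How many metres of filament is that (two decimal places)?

57.79 m

A = π r² = π × 0.875² = 2.4053 mm².
Length = 139 cm³ / 2.4053 mm² = 139000 / 2.4053 = 57789.05 mm = 57.79 m.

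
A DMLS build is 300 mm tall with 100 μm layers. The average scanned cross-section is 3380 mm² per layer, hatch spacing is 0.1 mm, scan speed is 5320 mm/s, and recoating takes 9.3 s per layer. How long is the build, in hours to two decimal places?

Number of layers: 300 / 0.1 → 3000 (rounded up).
Hatch length per layer = 3380 / 0.1 = 33800 mm.
Per-layer scan time: 33800 / 5320 → 6.3534 s.
Layer cycle = 6.3534 + 9.3, so 15.6534 s.
Build time = 3000 × 15.6534 = 46960.2 s = 13.04 hours.

13.04 hours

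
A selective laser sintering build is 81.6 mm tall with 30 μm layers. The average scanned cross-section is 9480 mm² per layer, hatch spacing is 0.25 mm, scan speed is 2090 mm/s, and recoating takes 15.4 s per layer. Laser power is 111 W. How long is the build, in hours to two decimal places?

Layer count = ceil(81.6 / 0.03) = 2720.
Per-layer scan distance = 9480 / 0.25 = 37920 mm.
Scan time per layer = 37920 / 2090 = 18.1435 s.
Time per layer = 18.1435 + 15.4, so 33.5435 s.
Build time = 2720 × 33.5435 = 91238.32 s = 25.34 hours.

25.34 hours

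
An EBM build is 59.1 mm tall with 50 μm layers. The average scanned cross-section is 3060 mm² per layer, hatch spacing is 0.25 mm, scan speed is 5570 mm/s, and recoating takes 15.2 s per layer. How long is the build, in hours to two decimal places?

Number of layers: 59.1 / 0.05 → 1182 (rounded up).
Scan path per layer: 3060 / 0.25 → 12240 mm.
Beam time per layer: 12240 / 5570 → 2.1975 s.
Layer cycle = 2.1975 + 15.2, so 17.3975 s.
Build time = 1182 × 17.3975 = 20563.845 s = 5.71 hours.

5.71 hours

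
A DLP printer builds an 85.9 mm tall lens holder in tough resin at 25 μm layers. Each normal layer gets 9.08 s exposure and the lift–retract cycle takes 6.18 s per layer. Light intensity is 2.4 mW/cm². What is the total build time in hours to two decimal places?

Layers = ⌈85.9/0.025⌉ = 3436.
Each layer takes = 9.08 + 6.18, so 15.26 s.
Build time: 3436 × 15.26 s = 52433.36 s, i.e. 14.56 hours.

14.56 hours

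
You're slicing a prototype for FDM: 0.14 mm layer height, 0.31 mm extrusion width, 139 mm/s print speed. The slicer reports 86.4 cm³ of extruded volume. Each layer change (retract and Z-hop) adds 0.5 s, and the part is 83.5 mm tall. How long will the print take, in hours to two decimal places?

Line area: 0.14 × 0.31 → 0.0434 mm².
Total extruded path = 86400/0.0434 = 1990783.4 mm.
Print-move time: 1990783.4 / 139 → 14322.2 s.
Number of layers: 83.5 / 0.14 → 597 (rounded up).
Z-hop total = 597 × 0.5, so 298.5 s.
Altogether 14322.2 + 298.5 = 14620.7 s, i.e. 4.06 hours.

4.06 hours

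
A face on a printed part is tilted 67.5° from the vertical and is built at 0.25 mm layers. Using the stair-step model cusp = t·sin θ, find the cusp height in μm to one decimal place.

231.0 μm

h_c = t·sin θ = 0.25 × 0.9239 = 0.230975 mm (231.0 μm).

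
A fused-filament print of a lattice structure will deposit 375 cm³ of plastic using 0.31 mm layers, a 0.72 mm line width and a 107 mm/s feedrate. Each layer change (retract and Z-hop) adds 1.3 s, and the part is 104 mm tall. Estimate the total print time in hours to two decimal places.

4.48 hours

Line area = 0.31 × 0.72, so 0.2232 mm².
Path length: 375000 mm³ / 0.2232 mm² → 1680107.5 mm.
Print-move time = 1680107.5 / 107, so 15701.9 s.
Layer count = ceil(104 / 0.31) = 336.
Z-hop total = 336 × 1.3, so 436.8 s.
Total = 15701.9 + 436.8 = 16138.7 s = 4.48 hours.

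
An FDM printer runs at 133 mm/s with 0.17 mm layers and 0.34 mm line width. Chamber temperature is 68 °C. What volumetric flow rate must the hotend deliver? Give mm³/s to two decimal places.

7.69

A = 0.17 × 0.34 = 0.0578 mm².
Volumetric flow = 133 × 0.0578 = 7.69 mm³/s.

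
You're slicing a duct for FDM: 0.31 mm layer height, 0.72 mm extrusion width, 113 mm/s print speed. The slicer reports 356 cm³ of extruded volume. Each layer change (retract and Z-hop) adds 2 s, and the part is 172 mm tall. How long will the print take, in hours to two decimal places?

4.23 hours

Line area = 0.31 × 0.72 = 0.2232 mm².
Toolpath length = 356 cm³ / 0.2232 mm² = 356000 / 0.2232 = 1594982.1 mm.
Extrusion time = 1594982.1 / 113 = 14114.9 s.
Layer count = ceil(172 / 0.31) = 555.
Z-hop total = 555 × 2 = 1110 s.
Total = 14114.9 + 1110 = 15224.9 s = 4.23 hours.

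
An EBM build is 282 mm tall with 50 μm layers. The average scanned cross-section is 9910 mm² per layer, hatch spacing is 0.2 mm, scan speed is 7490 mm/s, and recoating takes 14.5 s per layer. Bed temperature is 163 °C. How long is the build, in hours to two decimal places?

Layers = ⌈282/0.05⌉ = 5640.
Per-layer scan distance: 9910 / 0.2 → 49550 mm.
Scan time per layer: 49550 / 7490 → 6.6155 s.
Time per layer = 6.6155 + 14.5 = 21.1155 s.
Build time = 5640 × 21.1155 = 119091.42 s = 33.08 hours.

33.08 hours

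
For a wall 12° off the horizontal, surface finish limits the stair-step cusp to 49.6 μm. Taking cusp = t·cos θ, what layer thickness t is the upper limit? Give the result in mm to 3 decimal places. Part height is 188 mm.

0.051 mm

t = h_c / cos θ = 0.0496 / 0.9781 = 0.051 mm.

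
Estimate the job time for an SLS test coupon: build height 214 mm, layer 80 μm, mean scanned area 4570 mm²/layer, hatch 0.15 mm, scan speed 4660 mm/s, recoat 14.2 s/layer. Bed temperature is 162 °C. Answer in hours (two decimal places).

15.41 hours

Layers = ⌈214/0.08⌉ = 2675.
Per-layer scan distance = 4570 / 0.15, so 30466.7 mm.
Per-layer scan time = 30466.7 / 4660, so 6.5379 s.
Layer cycle = 6.5379 + 14.2, so 20.7379 s.
2675 layers × 20.7379 s/layer = 55473.8825 s, i.e. 15.41 hours.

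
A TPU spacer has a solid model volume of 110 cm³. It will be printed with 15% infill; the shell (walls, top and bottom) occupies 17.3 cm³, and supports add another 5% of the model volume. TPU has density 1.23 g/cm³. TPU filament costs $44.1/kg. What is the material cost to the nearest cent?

Volume inside the shell: 110 − 17.3 → 92.7 cm³.
Infill volume = 0.15 × 92.7 = 13.905 cm³.
Support = 0.05 × 110, so 5.5 cm³.
Total printed volume: 17.3 + 13.905 + 5.5 → 36.705 cm³.
Mass = 36.705 × 1.23, so 45.14715 g.
At $44.1/kg: 45.14715/1000 × 44.1 = $1.99.

$1.99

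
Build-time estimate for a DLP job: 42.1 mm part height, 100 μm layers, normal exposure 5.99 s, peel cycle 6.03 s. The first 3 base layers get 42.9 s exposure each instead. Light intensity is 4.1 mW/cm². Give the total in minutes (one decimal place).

86.2 minutes

Layer count = ceil(42.1 / 0.1) = 421.
Burn-in layers = 3 × (42.9 + 6.03) = 146.79 s.
Normal layers: 418 × (5.99 + 6.03) → 5024.36 s.
Sum: 146.79 + 5024.36 = 5171.15 s → 86.2 minutes.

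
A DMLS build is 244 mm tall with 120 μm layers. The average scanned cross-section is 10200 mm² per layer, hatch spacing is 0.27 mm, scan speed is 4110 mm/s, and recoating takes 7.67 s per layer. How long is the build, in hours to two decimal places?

9.53 hours

Number of layers: 244 / 0.12 → 2034 (rounded up).
Scan path per layer: 10200 / 0.27 → 37777.8 mm.
Per-layer scan time: 37777.8 / 4110 → 9.1917 s.
Per-layer time = 9.1917 + 7.67, so 16.8617 s.
2034 layers × 16.8617 s/layer = 34296.6978 s, i.e. 9.53 hours.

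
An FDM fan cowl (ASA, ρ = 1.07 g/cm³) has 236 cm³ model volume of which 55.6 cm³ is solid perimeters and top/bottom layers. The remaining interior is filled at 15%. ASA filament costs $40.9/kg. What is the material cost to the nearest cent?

Infill region: 236 − 55.6 → 180.4 cm³.
Infill deposited: 0.15 × 180.4 → 27.06 cm³.
Deposited volume = 55.6 + 27.06 = 82.66 cm³.
Mass = 82.66 × 1.07, so 88.4462 g.
Cost = 88.4462 g / 1000 × $40.9/kg = $3.62.

$3.62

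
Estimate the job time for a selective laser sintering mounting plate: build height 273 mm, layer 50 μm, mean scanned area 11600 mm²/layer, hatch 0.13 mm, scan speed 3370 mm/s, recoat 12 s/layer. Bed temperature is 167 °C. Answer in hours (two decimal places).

58.36 hours

Layers = ⌈273/0.05⌉ = 5460.
Per-layer scan distance = 11600 / 0.13, so 89230.8 mm.
Scan time per layer: 89230.8 / 3370 → 26.478 s.
Time per layer: 26.478 + 12 → 38.478 s.
Total: 5460 × 38.478 s = 210089.88 s → 58.36 hours.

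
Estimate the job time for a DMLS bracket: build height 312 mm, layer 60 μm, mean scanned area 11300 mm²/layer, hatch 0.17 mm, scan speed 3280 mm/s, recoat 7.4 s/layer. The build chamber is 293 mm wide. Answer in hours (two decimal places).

Number of layers: 312 / 0.06 → 5200 (rounded up).
Scan path per layer = 11300 / 0.17, so 66470.6 mm.
Scan time per layer = 66470.6 / 3280 = 20.2654 s.
Time per layer = 20.2654 + 7.4 = 27.6654 s.
5200 layers × 27.6654 s/layer = 143860.08 s, i.e. 39.96 hours.

39.96 hours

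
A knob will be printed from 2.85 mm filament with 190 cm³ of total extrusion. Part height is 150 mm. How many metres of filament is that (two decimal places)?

Cross-section of 2.85 mm filament: π·(2.85/2)² = 6.3794 mm².
L = 190000 mm³ / 6.3794 mm² = 29783.37 mm, i.e. 29.78 m.

29.78 m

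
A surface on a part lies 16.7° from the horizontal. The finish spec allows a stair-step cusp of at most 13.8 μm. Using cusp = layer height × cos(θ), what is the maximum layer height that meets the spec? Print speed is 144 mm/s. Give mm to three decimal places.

Layer height = cusp / cos(16.7°) = 0.0138 / 0.9578 = 0.014 mm.

0.014 mm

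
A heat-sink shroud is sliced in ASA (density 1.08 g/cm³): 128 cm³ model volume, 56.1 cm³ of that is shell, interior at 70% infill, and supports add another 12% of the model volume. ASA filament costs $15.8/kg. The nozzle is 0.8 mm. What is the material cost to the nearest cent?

Volume inside the shell = 128 − 56.1, so 71.9 cm³.
Infill volume = 0.70 × 71.9 = 50.33 cm³.
Support: 0.12 × 128 → 15.36 cm³.
Total printed volume: 56.1 + 50.33 + 15.36 → 121.79 cm³.
Mass = 121.79 × 1.08 = 131.5332 g.
At $15.8/kg: 131.5332/1000 × 15.8 = $2.08.

$2.08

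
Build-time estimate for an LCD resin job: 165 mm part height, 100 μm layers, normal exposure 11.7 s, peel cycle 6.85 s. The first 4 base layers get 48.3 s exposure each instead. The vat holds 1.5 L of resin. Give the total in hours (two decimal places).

Number of layers: 165 / 0.1 → 1650 (rounded up).
Burn-in layers = 4 × (48.3 + 6.85), so 220.6 s.
Remaining layers = 1646 × (11.7 + 6.85) = 30533.3 s.
Total = 220.6 + 30533.3 = 30753.9 s = 8.54 hours.

8.54 hours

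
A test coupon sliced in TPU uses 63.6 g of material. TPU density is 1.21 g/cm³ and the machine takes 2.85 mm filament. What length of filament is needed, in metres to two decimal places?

Extruded volume: 63.6/1.21 = 52.562 cm³ (52562 mm³).
Cross-section of 2.85 mm filament: π·(2.85/2)² = 6.3794 mm².
Length = 52562 / 6.3794 = 8239.33 mm = 8.24 m.

8.24 m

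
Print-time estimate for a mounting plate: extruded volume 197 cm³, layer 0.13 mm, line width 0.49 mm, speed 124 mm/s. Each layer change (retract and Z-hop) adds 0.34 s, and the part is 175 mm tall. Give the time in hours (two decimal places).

7.06 hours

Extrusion cross-section = 0.13 × 0.49, so 0.0637 mm².
Total extruded path = 197000/0.0637 = 3092621.7 mm.
Extrusion time = 3092621.7 / 124 = 24940.5 s.
Layers = ⌈175/0.13⌉ = 1347.
Non-print overhead: 1347 × 0.34 → 457.98 s.
Total = 24940.5 + 457.98 = 25398.48 s = 7.06 hours.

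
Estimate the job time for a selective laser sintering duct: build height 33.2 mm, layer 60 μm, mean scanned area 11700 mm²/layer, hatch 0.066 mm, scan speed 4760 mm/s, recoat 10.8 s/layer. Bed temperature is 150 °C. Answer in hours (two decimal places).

7.39 hours

Layer count = ceil(33.2 / 0.06) = 554.
Hatch length per layer: 11700 / 0.066 → 177272.7 mm.
Per-layer scan time: 177272.7 / 4760 → 37.2422 s.
Time per layer = 37.2422 + 10.8, so 48.0422 s.
554 layers × 48.0422 s/layer = 26615.3788 s, i.e. 7.39 hours.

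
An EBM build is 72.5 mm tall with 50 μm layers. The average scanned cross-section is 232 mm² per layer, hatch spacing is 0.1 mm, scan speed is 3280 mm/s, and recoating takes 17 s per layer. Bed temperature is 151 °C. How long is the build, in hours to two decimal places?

Layers = ⌈72.5/0.05⌉ = 1450.
Hatch length per layer: 232 / 0.1 → 2320 mm.
Scan time per layer: 2320 / 3280 → 0.7073 s.
Per-layer time: 0.7073 + 17 → 17.7073 s.
Build time = 1450 × 17.7073 = 25675.585 s = 7.13 hours.

7.13 hours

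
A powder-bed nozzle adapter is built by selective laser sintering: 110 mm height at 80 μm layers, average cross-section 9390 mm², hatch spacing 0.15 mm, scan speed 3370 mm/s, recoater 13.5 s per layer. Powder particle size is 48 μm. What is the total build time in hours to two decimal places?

12.25 hours

Number of layers: 110 / 0.08 → 1375 (rounded up).
Scan path per layer: 9390 / 0.15 → 62600 mm.
Scan time per layer = 62600 / 3370, so 18.5757 s.
Layer cycle = 18.5757 + 13.5 = 32.0757 s.
1375 layers × 32.0757 s/layer = 44104.0875 s, i.e. 12.25 hours.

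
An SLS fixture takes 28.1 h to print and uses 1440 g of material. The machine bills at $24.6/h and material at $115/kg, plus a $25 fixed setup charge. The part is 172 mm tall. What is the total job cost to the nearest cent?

$881.86

Time charge: 24.6 × 28.1 → $691.26.
Material cost = 115 × 1440/1000 = $165.60.
Total = 691.26 + 165.60 + 25 = $881.86.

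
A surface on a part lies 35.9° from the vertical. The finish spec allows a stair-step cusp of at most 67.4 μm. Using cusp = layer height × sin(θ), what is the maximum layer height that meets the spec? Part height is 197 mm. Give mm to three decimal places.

0.115 mm

t = h_c / sin θ = 0.0674 / 0.5864 = 0.115 mm.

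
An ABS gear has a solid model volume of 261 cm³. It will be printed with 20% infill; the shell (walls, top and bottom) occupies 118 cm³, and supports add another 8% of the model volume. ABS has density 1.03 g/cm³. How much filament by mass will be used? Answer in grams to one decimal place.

172.5 g

Infill region = 261 − 118, so 143 cm³.
Infill volume: 0.20 × 143 → 28.6 cm³.
Support = 0.08 × 261, so 20.88 cm³.
Total printed volume: 118 + 28.6 + 20.88 → 167.48 cm³.
Mass: 167.48 × 1.03 → 172.5044 g.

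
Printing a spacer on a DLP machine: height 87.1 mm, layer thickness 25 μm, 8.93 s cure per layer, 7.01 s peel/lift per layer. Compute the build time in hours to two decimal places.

Layer count = ceil(87.1 / 0.025) = 3484.
Cycle time = 8.93 + 7.01, so 15.94 s.
Total = 3484 × 15.94 = 55534.96 s = 15.43 hours.

15.43 hours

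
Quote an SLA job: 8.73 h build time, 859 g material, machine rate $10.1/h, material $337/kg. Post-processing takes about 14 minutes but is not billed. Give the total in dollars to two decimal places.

Time charge = 10.1 × 8.73 = $88.173.
Material charge: 337 × 859/1000 → $289.483.
Total = 88.173 + 289.483 = 377.656 ≈ $377.66.

$377.66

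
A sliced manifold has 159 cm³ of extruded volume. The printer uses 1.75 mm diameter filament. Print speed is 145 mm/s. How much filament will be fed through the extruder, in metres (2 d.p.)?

66.10 m

Cross-section of 1.75 mm filament: π·(1.75/2)² = 2.4053 mm².
Length = 159 cm³ / 2.4053 mm² = 159000 / 2.4053 = 66104.02 mm = 66.10 m.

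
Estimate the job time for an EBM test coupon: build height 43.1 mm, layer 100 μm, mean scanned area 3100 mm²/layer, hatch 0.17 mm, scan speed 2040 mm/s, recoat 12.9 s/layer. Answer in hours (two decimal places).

2.61 hours

Layer count = ceil(43.1 / 0.1) = 431.
Hatch length per layer: 3100 / 0.17 → 18235.3 mm.
Beam time per layer = 18235.3 / 2040 = 8.9389 s.
Time per layer: 8.9389 + 12.9 → 21.8389 s.
Build time = 431 × 21.8389 = 9412.5659 s = 2.61 hours.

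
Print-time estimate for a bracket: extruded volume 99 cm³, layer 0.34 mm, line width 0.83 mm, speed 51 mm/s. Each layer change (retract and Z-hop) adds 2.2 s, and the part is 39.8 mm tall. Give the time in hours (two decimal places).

Bead cross-section = 0.34 × 0.83 = 0.2822 mm².
Total extruded path = 99000/0.2822 = 350815 mm.
Extrusion time = 350815 / 51, so 6878.7 s.
Layers = ⌈39.8/0.34⌉ = 118.
Non-print overhead: 118 × 2.2 → 259.6 s.
Total = 6878.7 + 259.6 = 7138.3 s = 1.98 hours.

1.98 hours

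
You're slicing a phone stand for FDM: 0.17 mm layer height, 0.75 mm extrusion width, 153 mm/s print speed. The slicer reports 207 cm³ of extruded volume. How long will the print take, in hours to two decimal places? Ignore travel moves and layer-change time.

2.95 hours

Line area = 0.17 × 0.75 = 0.1275 mm².
Toolpath length = 207 cm³ / 0.1275 mm² = 207000 / 0.1275 = 1623529.4 mm.
Extrusion time = 1623529.4 / 153 = 10611.3 s.
In the requested units: 10611.3 s = 2.95 hours.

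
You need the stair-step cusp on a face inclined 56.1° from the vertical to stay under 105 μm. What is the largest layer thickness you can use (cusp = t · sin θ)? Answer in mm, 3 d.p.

0.127 mm

sin(56.1°) = 0.8300; t_max = 0.105/0.8300 = 0.127 mm.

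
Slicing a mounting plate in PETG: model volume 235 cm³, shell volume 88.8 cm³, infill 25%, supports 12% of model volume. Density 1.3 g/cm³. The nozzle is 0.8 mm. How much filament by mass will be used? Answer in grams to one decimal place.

Infill region = 235 − 88.8 = 146.2 cm³.
Infill deposited = 0.25 × 146.2, so 36.55 cm³.
Support = 0.12 × 235 = 28.2 cm³.
Deposited volume: 88.8 + 36.55 + 28.2 → 153.55 cm³.
Mass = 153.55 × 1.3 = 199.615 g.

199.6 g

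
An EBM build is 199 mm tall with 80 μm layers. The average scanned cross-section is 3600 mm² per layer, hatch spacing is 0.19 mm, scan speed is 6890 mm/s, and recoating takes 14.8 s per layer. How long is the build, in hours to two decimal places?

Layers = ⌈199/0.08⌉ = 2488.
Hatch length per layer = 3600 / 0.19, so 18947.4 mm.
Beam time per layer = 18947.4 / 6890, so 2.75 s.
Per-layer time: 2.75 + 14.8 → 17.55 s.
Build time = 2488 × 17.55 = 43664.4 s = 12.13 hours.

12.13 hours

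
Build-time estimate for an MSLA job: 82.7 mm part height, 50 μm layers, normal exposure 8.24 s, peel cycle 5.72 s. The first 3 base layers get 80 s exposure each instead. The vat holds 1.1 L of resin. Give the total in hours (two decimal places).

Layer count = ceil(82.7 / 0.05) = 1654.
Bottom layers = 3 × (80 + 5.72), so 257.16 s.
Remaining layers = 1651 × (8.24 + 5.72) = 23047.96 s.
Sum: 257.16 + 23047.96 = 23305.12 s → 6.47 hours.

6.47 hours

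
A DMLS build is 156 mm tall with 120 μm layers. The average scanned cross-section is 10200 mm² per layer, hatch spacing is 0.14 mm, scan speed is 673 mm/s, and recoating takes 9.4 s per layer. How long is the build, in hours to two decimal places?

Layers = ⌈156/0.12⌉ = 1300.
Scan path per layer = 10200 / 0.14, so 72857.1 mm.
Laser time per layer = 72857.1 / 673, so 108.2572 s.
Layer cycle = 108.2572 + 9.4 = 117.6572 s.
1300 layers × 117.6572 s/layer = 152954.36 s, i.e. 42.49 hours.

42.49 hours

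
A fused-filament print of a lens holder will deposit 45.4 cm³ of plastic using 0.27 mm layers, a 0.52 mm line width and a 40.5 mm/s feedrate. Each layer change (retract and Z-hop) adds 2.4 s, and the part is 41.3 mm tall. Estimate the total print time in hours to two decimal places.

2.32 hours

Bead cross-section = 0.27 × 0.52 = 0.1404 mm².
Total extruded path = 45400/0.1404 = 323361.8 mm.
Time extruding: 323361.8 / 40.5 → 7984.2 s.
Number of layers: 41.3 / 0.27 → 153 (rounded up).
Z-hop total = 153 × 2.4 = 367.2 s.
Total = 7984.2 + 367.2 = 8351.4 s = 2.32 hours.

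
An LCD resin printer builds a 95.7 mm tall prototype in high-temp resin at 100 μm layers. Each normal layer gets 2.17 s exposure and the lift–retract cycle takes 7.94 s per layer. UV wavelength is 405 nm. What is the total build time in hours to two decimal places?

Number of layers: 95.7 / 0.1 → 957 (rounded up).
Cycle time = 2.17 + 7.94, so 10.11 s.
Total = 957 × 10.11 = 9675.27 s = 2.69 hours.

2.69 hours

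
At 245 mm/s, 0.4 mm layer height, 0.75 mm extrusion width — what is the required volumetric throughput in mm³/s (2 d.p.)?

73.50

Bead cross-section: 0.4 × 0.75 → 0.3 mm².
Volumetric flow = 245 × 0.3 = 73.50 mm³/s.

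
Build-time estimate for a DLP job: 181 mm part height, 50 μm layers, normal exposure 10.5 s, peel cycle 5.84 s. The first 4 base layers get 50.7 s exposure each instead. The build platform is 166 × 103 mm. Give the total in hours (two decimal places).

Number of layers: 181 / 0.05 → 3620 (rounded up).
Burn-in layers = 4 × (50.7 + 5.84) = 226.16 s.
Remaining layers = 3616 × (10.5 + 5.84), so 59085.44 s.
Total = 226.16 + 59085.44 = 59311.6 s = 16.48 hours.

16.48 hours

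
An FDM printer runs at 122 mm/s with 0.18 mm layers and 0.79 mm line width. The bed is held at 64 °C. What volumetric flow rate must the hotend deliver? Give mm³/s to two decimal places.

17.35

A: 0.18 × 0.79 → 0.1422 mm².
Q = v·A = 122 × 0.1422 = 17.35 mm³/s.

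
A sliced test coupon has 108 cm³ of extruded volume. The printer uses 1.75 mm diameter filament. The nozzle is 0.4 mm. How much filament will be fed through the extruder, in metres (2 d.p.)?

44.90 m

A = π r² = π × 0.875² = 2.4053 mm².
L = 108000 mm³ / 2.4053 mm² = 44900.84 mm, i.e. 44.90 m.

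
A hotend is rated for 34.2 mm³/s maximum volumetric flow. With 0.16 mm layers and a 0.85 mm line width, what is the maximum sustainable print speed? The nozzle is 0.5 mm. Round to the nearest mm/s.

A = 0.16 × 0.85 = 0.136 mm².
v_max = Q/A = 34.2/0.136 = 251.47 mm/s → 251 mm/s.

251 mm/s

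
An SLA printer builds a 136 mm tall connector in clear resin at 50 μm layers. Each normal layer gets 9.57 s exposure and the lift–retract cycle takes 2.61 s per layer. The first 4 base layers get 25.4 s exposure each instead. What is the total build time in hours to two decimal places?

9.22 hours

Layers = ⌈136/0.05⌉ = 2720.
Burn-in layers: 4 × (25.4 + 2.61) → 112.04 s.
Normal layers = 2716 × (9.57 + 2.61), so 33080.88 s.
Sum: 112.04 + 33080.88 = 33192.92 s → 9.22 hours.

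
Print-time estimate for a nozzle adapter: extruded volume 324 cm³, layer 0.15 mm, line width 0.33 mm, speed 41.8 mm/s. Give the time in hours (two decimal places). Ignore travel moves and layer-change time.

Bead cross-section = 0.15 × 0.33, so 0.0495 mm².
Path length: 324000 mm³ / 0.0495 mm² → 6545454.5 mm.
Time extruding: 6545454.5 / 41.8 → 156589.8 s.
In the requested units: 156589.8 s = 43.50 hours.

43.50 hours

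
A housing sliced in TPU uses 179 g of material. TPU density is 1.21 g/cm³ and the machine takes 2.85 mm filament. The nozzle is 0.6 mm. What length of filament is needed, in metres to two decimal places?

Extruded volume: 179/1.21 = 147.9339 cm³ (147933.9 mm³).
Cross-section of 2.85 mm filament: π·(2.85/2)² = 6.3794 mm².
L = V/A = 147933.9/6.3794 = 23189.31 mm → 23.19 m.

23.19 m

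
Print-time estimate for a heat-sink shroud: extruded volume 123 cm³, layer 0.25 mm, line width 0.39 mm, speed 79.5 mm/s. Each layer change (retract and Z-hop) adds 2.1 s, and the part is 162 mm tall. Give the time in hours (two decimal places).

4.79 hours

Line area: 0.25 × 0.39 → 0.0975 mm².
Path length: 123000 mm³ / 0.0975 mm² → 1261538.5 mm.
Extrusion time: 1261538.5 / 79.5 → 15868.4 s.
Layers = ⌈162/0.25⌉ = 648.
Non-print overhead = 648 × 2.1 = 1360.8 s.
Altogether 15868.4 + 1360.8 = 17229.2 s, i.e. 4.79 hours.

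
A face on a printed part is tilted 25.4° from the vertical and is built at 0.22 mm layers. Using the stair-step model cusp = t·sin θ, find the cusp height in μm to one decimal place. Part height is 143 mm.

94.4 μm

Cusp = layer height × sin(25.4°) = 0.22 × 0.4289 = 0.094358 mm = 94.4 μm.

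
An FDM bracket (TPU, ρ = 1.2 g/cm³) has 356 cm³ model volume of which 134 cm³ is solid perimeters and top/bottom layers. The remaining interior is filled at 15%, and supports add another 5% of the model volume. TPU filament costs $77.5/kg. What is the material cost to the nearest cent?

$17.21

Infill region = 356 − 134 = 222 cm³.
Deposited infill: 0.15 × 222 → 33.3 cm³.
Support: 0.05 × 356 → 17.8 cm³.
Total printed volume = 134 + 33.3 + 17.8 = 185.1 cm³.
Mass = 185.1 × 1.2, so 222.12 g.
At $77.5/kg: 222.12/1000 × 77.5 = $17.21.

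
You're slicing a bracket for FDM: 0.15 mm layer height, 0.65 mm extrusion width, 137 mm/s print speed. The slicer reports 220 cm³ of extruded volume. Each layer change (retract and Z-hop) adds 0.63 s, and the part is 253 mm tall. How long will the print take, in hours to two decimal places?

4.87 hours

Line area: 0.15 × 0.65 → 0.0975 mm².
Total extruded path = 220000/0.0975 = 2256410.3 mm.
Extrusion time: 2256410.3 / 137 → 16470.1 s.
Layers = ⌈253/0.15⌉ = 1687.
Layer-change overhead: 1687 × 0.63 → 1062.81 s.
Total = 16470.1 + 1062.81 = 17532.91 s = 4.87 hours.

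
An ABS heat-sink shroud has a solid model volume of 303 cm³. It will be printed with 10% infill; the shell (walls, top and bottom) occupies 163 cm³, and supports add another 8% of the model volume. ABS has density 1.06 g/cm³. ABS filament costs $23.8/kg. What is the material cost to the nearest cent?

Interior volume: 303 − 163 → 140 cm³.
Deposited infill = 0.10 × 140, so 14 cm³.
Support = 0.08 × 303 = 24.24 cm³.
Total printed volume = 163 + 14 + 24.24 = 201.24 cm³.
Mass = 201.24 × 1.06, so 213.3144 g.
At $23.8/kg: 213.3144/1000 × 23.8 = $5.08.

$5.08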